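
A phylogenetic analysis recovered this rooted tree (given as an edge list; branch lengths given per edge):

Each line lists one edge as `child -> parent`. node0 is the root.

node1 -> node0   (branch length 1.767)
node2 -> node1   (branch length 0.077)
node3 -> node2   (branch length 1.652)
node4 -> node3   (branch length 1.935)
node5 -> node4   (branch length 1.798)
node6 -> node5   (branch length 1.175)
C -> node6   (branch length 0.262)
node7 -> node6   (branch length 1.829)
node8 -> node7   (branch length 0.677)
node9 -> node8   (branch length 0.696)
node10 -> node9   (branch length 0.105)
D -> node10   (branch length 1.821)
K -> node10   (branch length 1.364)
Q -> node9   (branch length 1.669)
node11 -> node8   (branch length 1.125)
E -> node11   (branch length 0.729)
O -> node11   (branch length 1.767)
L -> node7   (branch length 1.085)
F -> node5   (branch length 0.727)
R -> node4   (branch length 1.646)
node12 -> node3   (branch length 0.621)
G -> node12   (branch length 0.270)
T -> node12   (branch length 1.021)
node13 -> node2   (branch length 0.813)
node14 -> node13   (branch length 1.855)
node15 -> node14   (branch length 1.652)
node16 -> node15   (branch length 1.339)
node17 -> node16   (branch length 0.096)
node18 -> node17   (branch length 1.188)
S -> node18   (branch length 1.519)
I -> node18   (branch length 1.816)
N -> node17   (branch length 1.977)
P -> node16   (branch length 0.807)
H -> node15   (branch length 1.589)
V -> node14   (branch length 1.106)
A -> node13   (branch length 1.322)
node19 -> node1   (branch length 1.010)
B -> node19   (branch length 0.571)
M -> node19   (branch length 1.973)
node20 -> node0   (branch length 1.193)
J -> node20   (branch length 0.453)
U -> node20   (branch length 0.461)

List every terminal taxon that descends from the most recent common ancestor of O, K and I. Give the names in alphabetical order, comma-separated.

Tracing O: it sits inside (E,O).
Tracing K: it sits inside (D,K).
Tracing I: it sits inside (S,I).
The smallest clade enclosing all 3 is (((((C,((((D,K),Q),(E,O)),L)),F),R),(G,T)),((((((S,I),N),P),H),V),A)); the answer is its 18 terminal taxa in alphabetical order.

A, C, D, E, F, G, H, I, K, L, N, O, P, Q, R, S, T, V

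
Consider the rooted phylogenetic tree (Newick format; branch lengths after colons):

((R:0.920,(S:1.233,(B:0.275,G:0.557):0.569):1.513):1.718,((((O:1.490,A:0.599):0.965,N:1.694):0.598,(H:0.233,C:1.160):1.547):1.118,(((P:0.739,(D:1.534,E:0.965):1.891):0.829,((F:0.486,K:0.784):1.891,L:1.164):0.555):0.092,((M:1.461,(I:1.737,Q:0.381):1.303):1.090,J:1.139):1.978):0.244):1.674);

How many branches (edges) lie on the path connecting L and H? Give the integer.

The MRCA of L and H is the node subtending ((((O,A),N),(H,C)),(((P,(D,E)),((F,K),L)),((M,(I,Q)),J))).
From L up to that node: 4 branches. From H up to the same node: 3 branches. Total: 4 + 3 = 7.

7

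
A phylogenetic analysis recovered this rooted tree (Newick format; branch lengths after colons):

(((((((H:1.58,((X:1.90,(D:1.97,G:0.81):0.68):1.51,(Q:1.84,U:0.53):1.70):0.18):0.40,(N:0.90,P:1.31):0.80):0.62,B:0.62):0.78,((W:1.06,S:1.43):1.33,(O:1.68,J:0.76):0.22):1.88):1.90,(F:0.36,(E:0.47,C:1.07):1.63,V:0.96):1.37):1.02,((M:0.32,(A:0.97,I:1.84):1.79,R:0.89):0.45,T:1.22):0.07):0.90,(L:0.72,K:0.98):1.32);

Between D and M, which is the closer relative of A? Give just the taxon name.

M

The MRCA of A and M subtends (M,(A,I),R) (4 taxa).
The MRCA of A and D subtends ((((((H,((X,(D,G)),(Q,U))),(N,P)),B),((W,S),(O,J))),(F,(E,C),V)),((M,(A,I),R),T)) (22 taxa).
The first is nested inside the second, so A shares a more recent common ancestor with M.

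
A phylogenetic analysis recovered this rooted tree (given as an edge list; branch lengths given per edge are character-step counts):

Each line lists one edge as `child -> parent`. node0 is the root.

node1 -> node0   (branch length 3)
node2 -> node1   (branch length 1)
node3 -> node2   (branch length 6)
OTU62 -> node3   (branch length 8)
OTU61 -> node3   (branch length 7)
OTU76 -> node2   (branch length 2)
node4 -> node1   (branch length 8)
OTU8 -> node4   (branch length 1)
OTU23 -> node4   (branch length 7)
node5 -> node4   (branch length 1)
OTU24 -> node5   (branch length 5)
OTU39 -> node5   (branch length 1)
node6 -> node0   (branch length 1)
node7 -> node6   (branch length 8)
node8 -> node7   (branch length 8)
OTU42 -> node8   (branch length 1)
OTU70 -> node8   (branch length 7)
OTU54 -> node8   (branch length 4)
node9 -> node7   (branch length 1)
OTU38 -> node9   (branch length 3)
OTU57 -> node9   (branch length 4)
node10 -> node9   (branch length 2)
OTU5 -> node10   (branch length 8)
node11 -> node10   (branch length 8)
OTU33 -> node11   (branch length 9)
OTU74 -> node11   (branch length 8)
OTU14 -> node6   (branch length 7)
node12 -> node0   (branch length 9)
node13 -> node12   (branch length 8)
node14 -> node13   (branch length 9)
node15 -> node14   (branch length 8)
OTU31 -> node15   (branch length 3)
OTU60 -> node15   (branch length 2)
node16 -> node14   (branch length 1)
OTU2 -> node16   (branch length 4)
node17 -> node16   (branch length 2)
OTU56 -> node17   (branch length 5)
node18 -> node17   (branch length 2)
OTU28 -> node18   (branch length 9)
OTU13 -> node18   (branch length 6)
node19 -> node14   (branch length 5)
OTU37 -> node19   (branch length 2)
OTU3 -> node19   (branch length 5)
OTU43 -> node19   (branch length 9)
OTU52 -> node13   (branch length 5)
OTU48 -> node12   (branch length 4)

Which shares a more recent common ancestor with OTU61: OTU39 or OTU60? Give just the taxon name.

OTU39

The MRCA of OTU61 and OTU39 subtends (((OTU62,OTU61),OTU76),(OTU8,OTU23,(OTU24,OTU39))) (7 taxa).
The MRCA of OTU61 and OTU60 is the root, subtending the entire tree (27 taxa).
The first is nested inside the second, so OTU61 shares a more recent common ancestor with OTU39.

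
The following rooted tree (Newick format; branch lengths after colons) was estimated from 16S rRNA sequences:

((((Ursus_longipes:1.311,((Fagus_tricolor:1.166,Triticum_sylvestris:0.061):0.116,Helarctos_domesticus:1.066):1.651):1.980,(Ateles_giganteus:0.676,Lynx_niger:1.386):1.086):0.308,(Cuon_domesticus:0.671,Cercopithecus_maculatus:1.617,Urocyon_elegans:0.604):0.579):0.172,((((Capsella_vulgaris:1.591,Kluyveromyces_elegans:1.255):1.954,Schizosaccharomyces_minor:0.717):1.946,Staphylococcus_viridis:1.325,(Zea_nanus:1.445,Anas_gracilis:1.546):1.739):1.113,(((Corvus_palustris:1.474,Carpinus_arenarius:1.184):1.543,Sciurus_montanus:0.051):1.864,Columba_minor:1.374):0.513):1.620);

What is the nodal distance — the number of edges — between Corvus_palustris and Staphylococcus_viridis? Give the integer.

The MRCA of Corvus_palustris and Staphylococcus_viridis is the node subtending ((((Capsella_vulgaris,Kluyveromyces_elegans),Schizosaccharomyces_minor),Staphylococcus_viridis,(Zea_nanus,Anas_gracilis)),(((Corvus_palustris,Carpinus_arenarius),Sciurus_montanus),Columba_minor)).
From Corvus_palustris up to that node: 4 branches. From Staphylococcus_viridis up to the same node: 2 branches. Total: 4 + 2 = 6.

6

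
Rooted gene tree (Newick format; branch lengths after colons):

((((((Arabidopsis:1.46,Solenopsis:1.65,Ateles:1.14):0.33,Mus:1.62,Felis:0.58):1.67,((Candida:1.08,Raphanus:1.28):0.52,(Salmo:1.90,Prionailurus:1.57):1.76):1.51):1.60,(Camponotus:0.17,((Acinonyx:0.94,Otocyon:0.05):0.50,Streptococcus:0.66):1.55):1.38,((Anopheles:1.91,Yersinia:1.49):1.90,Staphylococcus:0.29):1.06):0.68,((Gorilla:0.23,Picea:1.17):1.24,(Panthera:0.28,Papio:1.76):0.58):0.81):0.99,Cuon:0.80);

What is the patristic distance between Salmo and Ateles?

8.31

The path runs Salmo → … → MRCA → … → Ateles; the MRCA is the node subtending (((Arabidopsis,Solenopsis,Ateles),Mus,Felis),((Candida,Raphanus),(Salmo,Prionailurus))).
Branch lengths along that path: 1.90 + 1.76 + 1.51 + 1.67 + 0.33 + 1.14 = 8.31.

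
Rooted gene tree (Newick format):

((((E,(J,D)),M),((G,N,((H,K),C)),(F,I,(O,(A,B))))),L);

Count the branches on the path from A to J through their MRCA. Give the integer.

9

The MRCA of A and J is the node subtending (((E,(J,D)),M),((G,N,((H,K),C)),(F,I,(O,(A,B))))).
From A up to that node: 5 branches. From J up to the same node: 4 branches. Total: 5 + 4 = 9.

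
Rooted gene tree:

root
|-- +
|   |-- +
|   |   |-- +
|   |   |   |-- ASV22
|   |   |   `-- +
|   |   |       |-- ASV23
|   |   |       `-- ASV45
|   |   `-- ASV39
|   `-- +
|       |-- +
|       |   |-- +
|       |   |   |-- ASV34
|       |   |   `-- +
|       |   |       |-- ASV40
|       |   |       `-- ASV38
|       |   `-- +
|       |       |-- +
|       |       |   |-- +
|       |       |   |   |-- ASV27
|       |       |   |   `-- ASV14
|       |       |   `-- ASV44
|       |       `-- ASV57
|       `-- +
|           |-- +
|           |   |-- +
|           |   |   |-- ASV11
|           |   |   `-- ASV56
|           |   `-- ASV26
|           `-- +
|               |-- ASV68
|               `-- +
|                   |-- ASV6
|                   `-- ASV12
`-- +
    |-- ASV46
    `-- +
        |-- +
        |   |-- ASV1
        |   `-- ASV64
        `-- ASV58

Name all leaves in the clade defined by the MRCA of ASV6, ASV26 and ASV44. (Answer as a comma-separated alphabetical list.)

ASV11, ASV12, ASV14, ASV26, ASV27, ASV34, ASV38, ASV40, ASV44, ASV56, ASV57, ASV6, ASV68

Tracing ASV6: it sits inside (ASV6,ASV12).
Tracing ASV26: it sits inside ((ASV11,ASV56),ASV26).
Tracing ASV44: it sits inside ((ASV27,ASV14),ASV44).
The smallest clade enclosing all 3 is (((ASV34,(ASV40,ASV38)),(((ASV27,ASV14),ASV44),ASV57)),(((ASV11,ASV56),ASV26),(ASV68,(ASV6,ASV12)))); the answer is its 13 terminal taxa in alphabetical order.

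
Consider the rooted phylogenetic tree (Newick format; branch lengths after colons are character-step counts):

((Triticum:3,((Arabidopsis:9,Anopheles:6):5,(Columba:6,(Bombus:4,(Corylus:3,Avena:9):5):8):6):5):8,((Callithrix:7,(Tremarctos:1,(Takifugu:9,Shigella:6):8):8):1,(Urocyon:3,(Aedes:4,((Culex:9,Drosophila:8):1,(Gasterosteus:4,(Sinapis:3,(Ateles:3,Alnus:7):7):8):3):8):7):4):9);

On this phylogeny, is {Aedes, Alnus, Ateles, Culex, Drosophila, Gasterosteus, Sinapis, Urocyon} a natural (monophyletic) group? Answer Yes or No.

The most recent common ancestor of these taxa subtends (Urocyon,(Aedes,((Culex,Drosophila),(Gasterosteus,(Sinapis,(Ateles,Alnus)))))).
That clade has exactly 8 tips — every listed taxon and nothing else — so the group is monophyletic.

Yes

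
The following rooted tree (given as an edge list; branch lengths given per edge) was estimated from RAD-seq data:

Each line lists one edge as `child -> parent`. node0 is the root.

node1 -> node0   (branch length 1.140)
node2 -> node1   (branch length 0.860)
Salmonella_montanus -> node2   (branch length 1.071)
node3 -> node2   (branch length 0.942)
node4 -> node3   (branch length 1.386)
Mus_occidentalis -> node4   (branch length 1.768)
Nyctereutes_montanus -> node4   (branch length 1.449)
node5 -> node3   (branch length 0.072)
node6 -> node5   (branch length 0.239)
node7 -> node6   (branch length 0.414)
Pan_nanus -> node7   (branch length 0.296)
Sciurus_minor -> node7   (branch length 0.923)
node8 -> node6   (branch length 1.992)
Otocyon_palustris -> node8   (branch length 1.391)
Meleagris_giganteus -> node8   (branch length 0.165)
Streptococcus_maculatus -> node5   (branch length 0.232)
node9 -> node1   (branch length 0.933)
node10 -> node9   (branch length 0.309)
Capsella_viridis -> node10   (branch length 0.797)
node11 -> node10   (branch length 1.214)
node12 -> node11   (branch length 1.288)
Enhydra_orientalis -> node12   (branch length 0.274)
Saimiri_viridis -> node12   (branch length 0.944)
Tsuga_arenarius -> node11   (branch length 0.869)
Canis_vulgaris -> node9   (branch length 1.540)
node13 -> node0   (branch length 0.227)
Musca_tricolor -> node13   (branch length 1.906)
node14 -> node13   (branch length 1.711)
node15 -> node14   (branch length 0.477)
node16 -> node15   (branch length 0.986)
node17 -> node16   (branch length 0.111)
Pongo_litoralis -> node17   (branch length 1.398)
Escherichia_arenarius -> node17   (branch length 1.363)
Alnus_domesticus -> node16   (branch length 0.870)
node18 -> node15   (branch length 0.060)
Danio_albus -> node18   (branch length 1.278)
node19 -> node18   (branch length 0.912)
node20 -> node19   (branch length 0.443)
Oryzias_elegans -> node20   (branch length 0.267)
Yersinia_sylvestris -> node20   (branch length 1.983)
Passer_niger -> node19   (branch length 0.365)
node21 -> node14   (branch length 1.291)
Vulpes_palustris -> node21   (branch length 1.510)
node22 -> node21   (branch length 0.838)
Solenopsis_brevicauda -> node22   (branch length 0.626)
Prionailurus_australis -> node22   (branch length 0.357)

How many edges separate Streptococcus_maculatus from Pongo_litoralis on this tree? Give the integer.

The MRCA of Streptococcus_maculatus and Pongo_litoralis is the root of the tree.
From Streptococcus_maculatus up to that node: 5 branches. From Pongo_litoralis up to the same node: 6 branches. Total: 5 + 6 = 11.

11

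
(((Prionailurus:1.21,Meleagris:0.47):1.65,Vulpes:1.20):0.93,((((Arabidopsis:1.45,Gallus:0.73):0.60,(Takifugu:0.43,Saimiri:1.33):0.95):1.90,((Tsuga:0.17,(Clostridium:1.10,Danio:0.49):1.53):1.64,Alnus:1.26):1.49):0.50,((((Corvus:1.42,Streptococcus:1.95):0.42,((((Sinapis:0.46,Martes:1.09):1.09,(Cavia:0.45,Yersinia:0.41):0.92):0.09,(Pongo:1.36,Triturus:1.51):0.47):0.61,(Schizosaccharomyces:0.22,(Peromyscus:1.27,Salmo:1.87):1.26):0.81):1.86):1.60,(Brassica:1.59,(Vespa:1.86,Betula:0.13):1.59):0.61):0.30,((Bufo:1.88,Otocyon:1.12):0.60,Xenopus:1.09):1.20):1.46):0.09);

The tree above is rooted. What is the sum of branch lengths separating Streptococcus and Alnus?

8.98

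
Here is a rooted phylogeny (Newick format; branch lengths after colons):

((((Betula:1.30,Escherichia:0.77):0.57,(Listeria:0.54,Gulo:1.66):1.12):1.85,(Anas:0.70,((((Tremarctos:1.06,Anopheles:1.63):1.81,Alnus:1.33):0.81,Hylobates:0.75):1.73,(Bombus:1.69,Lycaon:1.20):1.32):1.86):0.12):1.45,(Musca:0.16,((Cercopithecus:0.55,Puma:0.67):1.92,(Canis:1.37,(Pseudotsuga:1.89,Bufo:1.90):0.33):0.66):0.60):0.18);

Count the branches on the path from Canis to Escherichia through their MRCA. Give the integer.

8

The MRCA of Canis and Escherichia is the root of the tree.
From Canis up to that node: 4 branches. From Escherichia up to the same node: 4 branches. Total: 4 + 4 = 8.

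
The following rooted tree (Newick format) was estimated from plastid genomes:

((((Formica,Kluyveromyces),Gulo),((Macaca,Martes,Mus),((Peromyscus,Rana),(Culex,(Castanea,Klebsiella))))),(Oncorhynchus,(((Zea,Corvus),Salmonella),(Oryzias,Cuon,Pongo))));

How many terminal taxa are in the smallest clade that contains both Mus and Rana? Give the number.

The MRCA of Mus and Rana is the node subtending ((Macaca,Martes,Mus),((Peromyscus,Rana),(Culex,(Castanea,Klebsiella)))).
That clade contains 8 terminal taxa: Castanea, Culex, Klebsiella, Macaca, Martes, Mus, Peromyscus, Rana.

8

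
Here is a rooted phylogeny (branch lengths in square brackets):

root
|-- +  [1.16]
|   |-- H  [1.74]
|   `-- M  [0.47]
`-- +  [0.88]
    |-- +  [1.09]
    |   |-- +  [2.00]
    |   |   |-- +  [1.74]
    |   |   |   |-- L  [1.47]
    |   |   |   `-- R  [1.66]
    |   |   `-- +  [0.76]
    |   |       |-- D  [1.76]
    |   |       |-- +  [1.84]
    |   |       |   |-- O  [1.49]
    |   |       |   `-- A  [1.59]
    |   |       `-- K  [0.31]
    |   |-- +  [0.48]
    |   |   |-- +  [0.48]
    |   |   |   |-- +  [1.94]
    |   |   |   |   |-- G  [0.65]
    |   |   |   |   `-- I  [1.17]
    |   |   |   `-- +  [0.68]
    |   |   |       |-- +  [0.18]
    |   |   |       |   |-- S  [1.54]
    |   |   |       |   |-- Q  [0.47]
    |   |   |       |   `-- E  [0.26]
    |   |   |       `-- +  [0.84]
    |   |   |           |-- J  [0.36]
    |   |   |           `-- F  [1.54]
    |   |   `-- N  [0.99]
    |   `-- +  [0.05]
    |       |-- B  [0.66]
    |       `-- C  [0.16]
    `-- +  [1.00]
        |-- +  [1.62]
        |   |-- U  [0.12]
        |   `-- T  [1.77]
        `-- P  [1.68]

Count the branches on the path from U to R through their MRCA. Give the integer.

The MRCA of U and R is the node subtending ((((L,R),(D,(O,A),K)),(((G,I),((S,Q,E),(J,F))),N),(B,C)),((U,T),P)).
From U up to that node: 3 branches. From R up to the same node: 4 branches. Total: 3 + 4 = 7.

7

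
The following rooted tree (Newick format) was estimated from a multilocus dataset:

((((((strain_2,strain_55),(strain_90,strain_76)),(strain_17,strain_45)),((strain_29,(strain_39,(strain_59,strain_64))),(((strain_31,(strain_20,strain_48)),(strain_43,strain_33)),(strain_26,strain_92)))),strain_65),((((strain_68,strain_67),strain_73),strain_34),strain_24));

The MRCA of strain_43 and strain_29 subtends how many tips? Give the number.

11

The MRCA of strain_43 and strain_29 is the node subtending ((strain_29,(strain_39,(strain_59,strain_64))),(((strain_31,(strain_20,strain_48)),(strain_43,strain_33)),(strain_26,strain_92))).
That clade contains 11 terminal taxa: strain_20, strain_26, strain_29, strain_31, strain_33, strain_39, strain_43, strain_48, strain_59, strain_64, strain_92.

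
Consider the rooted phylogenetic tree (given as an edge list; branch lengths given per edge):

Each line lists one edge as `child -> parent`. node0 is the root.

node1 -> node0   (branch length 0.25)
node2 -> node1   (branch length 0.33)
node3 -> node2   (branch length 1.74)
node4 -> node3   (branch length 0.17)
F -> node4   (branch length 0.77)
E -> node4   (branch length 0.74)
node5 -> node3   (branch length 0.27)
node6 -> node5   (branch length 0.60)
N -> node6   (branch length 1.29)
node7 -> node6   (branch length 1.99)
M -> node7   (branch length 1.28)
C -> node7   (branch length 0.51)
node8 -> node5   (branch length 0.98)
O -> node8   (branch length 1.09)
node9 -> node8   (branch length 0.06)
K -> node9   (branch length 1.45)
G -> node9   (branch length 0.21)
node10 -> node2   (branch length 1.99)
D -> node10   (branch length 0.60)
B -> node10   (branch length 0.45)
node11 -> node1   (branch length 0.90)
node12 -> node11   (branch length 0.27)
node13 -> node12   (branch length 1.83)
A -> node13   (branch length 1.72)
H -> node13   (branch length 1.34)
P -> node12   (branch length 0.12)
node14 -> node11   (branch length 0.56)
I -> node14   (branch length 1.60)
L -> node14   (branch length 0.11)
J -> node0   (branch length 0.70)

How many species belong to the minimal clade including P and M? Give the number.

15

The MRCA of P and M is the node subtending ((((F,E),((N,(M,C)),(O,(K,G)))),(D,B)),(((A,H),P),(I,L))).
That clade contains 15 terminal taxa: A, B, C, D, E, F, G, H, I, K, L, M, N, O, P.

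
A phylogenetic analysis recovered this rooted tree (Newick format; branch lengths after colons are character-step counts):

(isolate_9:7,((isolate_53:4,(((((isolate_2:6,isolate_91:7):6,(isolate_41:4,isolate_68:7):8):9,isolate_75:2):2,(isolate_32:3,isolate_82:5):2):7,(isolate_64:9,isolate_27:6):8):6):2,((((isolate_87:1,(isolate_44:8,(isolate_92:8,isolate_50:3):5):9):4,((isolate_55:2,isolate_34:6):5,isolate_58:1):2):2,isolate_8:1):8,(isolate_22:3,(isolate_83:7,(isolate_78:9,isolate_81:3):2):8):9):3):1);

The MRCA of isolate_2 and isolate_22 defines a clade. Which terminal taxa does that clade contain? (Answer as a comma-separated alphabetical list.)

Tracing isolate_2: it sits inside (isolate_2,isolate_91).
Tracing isolate_22: it sits inside (isolate_22,(isolate_83,(isolate_78,isolate_81))).
The smallest clade enclosing both is ((isolate_53,(((((isolate_2,isolate_91),(isolate_41,isolate_68)),isolate_75),(isolate_32,isolate_82)),(isolate_64,isolate_27))),((((isolate_87,(isolate_44,(isolate_92,isolate_50))),((isolate_55,isolate_34),isolate_58)),isolate_8),(isolate_22,(isolate_83,(isolate_78,isolate_81))))); the answer is its 22 terminal taxa in alphabetical order.

isolate_2, isolate_22, isolate_27, isolate_32, isolate_34, isolate_41, isolate_44, isolate_50, isolate_53, isolate_55, isolate_58, isolate_64, isolate_68, isolate_75, isolate_78, isolate_8, isolate_81, isolate_82, isolate_83, isolate_87, isolate_91, isolate_92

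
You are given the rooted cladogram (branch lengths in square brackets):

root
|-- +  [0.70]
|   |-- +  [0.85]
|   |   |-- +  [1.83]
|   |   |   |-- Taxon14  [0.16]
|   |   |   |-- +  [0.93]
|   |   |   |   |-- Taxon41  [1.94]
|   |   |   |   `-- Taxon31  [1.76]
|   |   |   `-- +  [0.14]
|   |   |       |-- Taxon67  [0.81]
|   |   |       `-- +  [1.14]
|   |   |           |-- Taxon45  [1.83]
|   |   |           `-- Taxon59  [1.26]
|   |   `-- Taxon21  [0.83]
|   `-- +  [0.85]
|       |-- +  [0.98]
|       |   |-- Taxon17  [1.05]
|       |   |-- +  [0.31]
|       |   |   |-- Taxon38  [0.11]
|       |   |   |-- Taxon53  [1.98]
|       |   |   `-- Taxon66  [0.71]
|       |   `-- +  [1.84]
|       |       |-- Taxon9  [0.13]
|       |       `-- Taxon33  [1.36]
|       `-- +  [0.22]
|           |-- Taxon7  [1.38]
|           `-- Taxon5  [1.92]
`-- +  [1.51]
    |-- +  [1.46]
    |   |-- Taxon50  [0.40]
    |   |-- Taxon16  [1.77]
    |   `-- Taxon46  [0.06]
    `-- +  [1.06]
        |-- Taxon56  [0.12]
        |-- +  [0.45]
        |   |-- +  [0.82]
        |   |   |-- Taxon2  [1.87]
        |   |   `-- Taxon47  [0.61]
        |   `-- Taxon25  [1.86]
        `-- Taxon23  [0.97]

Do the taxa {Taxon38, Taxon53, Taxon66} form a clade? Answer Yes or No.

Yes

The most recent common ancestor of these taxa subtends (Taxon38,Taxon53,Taxon66).
That clade has exactly 3 tips — every listed taxon and nothing else — so the group is monophyletic.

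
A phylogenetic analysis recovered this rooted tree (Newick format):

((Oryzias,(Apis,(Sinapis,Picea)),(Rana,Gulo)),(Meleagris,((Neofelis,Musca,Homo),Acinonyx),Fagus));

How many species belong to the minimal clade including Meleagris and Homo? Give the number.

6

The MRCA of Meleagris and Homo is the node subtending (Meleagris,((Neofelis,Musca,Homo),Acinonyx),Fagus).
That clade contains 6 terminal taxa: Acinonyx, Fagus, Homo, Meleagris, Musca, Neofelis.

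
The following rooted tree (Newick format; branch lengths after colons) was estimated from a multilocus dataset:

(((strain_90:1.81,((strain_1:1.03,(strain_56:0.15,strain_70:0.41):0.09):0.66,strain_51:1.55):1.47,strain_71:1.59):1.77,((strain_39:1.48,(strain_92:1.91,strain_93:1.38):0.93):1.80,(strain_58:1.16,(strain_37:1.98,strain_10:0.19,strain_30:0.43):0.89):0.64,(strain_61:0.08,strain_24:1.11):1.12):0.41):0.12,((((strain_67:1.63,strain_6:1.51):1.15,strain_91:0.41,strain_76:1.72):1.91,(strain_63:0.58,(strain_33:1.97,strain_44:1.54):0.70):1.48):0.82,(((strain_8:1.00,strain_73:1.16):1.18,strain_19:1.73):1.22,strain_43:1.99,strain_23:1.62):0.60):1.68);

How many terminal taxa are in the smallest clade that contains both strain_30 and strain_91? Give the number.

27

The MRCA of strain_30 and strain_91 is the root, so the clade is the entire tree.
That clade contains 27 terminal taxa: strain_1, strain_10, strain_19, strain_23, strain_24, strain_30, strain_33, strain_37, strain_39, strain_43, strain_44, strain_51, strain_56, strain_58, strain_6, strain_61, strain_63, strain_67, strain_70, strain_71, strain_73, strain_76, strain_8, strain_90, strain_91, strain_92, strain_93.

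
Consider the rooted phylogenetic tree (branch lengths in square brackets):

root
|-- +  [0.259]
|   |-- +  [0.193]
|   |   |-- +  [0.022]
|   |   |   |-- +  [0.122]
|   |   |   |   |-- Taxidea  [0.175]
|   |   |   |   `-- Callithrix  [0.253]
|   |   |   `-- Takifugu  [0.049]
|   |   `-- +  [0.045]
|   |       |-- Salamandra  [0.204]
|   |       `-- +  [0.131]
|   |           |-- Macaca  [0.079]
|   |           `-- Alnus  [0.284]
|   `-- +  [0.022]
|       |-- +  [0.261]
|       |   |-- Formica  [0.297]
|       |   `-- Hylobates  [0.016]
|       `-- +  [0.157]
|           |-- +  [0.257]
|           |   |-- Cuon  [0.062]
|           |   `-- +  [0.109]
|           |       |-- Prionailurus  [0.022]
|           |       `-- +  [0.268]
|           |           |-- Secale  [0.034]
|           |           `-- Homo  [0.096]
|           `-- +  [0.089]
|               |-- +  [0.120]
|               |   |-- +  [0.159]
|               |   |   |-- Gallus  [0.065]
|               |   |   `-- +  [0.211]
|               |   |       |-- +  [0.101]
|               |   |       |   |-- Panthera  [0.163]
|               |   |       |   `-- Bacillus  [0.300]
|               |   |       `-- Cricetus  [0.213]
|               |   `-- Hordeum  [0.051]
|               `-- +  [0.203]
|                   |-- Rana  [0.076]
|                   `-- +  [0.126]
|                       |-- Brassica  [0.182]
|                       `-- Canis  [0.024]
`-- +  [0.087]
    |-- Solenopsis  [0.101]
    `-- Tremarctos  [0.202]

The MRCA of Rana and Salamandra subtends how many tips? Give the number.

The MRCA of Rana and Salamandra is the node subtending ((((Taxidea,Callithrix),Takifugu),(Salamandra,(Macaca,Alnus))),((Formica,Hylobates),((Cuon,(Prionailurus,(Secale,Homo))),(((Gallus,((Panthera,Bacillus),Cricetus)),Hordeum),(Rana,(Brassica,Canis)))))).
That clade contains 20 terminal taxa: Alnus, Bacillus, Brassica, Callithrix, Canis, Cricetus, Cuon, Formica, Gallus, Homo, Hordeum, Hylobates, Macaca, Panthera, Prionailurus, Rana, Salamandra, Secale, Takifugu, Taxidea.

20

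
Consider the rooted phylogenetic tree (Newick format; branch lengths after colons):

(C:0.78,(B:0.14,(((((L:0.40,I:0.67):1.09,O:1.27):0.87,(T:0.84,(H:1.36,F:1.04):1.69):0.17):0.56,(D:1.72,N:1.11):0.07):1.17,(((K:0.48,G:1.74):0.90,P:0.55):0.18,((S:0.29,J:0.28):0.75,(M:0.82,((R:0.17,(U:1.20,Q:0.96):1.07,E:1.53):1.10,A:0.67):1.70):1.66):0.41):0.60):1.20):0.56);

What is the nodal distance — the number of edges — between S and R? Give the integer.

6

The MRCA of S and R is the node subtending ((S,J),(M,((R,(U,Q),E),A))).
From S up to that node: 2 branches. From R up to the same node: 4 branches. Total: 2 + 4 = 6.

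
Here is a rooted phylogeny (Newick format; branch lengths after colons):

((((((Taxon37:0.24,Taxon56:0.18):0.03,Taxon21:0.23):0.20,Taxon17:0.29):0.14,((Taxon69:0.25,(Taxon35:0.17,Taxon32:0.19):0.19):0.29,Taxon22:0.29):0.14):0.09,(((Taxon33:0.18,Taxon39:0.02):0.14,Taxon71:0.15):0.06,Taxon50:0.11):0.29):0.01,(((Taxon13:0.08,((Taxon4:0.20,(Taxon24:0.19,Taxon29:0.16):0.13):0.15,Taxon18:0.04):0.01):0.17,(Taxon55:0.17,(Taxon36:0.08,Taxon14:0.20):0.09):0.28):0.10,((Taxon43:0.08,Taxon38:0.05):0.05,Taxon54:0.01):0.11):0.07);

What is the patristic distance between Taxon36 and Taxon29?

The path runs Taxon36 → … → MRCA → … → Taxon29; the MRCA is the node subtending ((Taxon13,((Taxon4,(Taxon24,Taxon29)),Taxon18)),(Taxon55,(Taxon36,Taxon14))).
Branch lengths along that path: 0.08 + 0.09 + 0.28 + 0.17 + 0.01 + 0.15 + 0.13 + 0.16 = 1.07.

1.07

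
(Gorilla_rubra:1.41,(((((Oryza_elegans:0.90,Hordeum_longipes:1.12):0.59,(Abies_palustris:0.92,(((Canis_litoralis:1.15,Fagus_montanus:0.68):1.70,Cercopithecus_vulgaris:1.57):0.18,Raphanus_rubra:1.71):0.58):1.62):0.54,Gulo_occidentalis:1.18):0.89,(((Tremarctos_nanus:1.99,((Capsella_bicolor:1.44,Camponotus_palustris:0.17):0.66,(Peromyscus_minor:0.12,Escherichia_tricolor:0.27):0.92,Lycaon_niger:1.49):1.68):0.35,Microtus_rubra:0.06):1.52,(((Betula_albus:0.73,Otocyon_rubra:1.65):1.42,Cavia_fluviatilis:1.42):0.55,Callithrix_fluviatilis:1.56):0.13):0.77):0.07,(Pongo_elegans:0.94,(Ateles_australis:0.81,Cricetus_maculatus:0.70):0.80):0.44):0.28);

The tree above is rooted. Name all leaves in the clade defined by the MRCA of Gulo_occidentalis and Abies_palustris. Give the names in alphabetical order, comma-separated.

Tracing Gulo_occidentalis: it sits inside (((Oryza_elegans,Hordeum_longipes),(Abies_palustris,(((Canis_litoralis,Fagus_montanus),Cercopithecus_vulgaris),Raphanus_rubra))),Gulo_occidentalis).
Tracing Abies_palustris: it sits inside (Abies_palustris,(((Canis_litoralis,Fagus_montanus),Cercopithecus_vulgaris),Raphanus_rubra)).
The smallest clade enclosing both is (((Oryza_elegans,Hordeum_longipes),(Abies_palustris,(((Canis_litoralis,Fagus_montanus),Cercopithecus_vulgaris),Raphanus_rubra))),Gulo_occidentalis); the answer is its 8 terminal taxa in alphabetical order.

Abies_palustris, Canis_litoralis, Cercopithecus_vulgaris, Fagus_montanus, Gulo_occidentalis, Hordeum_longipes, Oryza_elegans, Raphanus_rubra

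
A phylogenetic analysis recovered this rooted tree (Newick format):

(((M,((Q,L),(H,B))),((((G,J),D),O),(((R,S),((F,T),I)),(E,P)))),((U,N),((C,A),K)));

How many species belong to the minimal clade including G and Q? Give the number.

16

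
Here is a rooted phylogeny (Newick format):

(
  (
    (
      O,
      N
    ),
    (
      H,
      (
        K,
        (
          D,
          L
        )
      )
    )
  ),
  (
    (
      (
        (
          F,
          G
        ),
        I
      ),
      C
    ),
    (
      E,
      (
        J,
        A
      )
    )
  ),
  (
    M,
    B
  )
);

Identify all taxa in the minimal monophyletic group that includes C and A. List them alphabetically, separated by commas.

Tracing C: it sits inside (((F,G),I),C).
Tracing A: it sits inside (J,A).
The smallest clade enclosing both is ((((F,G),I),C),(E,(J,A))); the answer is its 7 terminal taxa in alphabetical order.

A, C, E, F, G, I, J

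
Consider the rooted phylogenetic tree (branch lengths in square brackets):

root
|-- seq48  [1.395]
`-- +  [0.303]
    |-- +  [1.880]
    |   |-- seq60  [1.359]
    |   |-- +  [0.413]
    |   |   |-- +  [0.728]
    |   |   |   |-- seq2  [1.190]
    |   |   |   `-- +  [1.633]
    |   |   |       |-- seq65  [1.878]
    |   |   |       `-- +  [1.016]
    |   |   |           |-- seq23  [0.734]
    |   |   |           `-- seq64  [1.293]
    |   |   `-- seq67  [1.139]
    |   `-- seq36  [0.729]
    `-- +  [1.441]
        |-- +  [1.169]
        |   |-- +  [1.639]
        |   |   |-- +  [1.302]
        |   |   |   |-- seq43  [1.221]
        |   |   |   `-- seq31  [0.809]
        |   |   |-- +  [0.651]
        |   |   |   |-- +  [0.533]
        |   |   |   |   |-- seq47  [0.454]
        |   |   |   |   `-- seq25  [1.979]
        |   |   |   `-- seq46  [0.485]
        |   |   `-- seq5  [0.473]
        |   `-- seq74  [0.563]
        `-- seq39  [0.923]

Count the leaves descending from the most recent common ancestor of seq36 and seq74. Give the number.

15

The MRCA of seq36 and seq74 is the node subtending ((seq60,((seq2,(seq65,(seq23,seq64))),seq67),seq36),((((seq43,seq31),((seq47,seq25),seq46),seq5),seq74),seq39)).
That clade contains 15 terminal taxa: seq2, seq23, seq25, seq31, seq36, seq39, seq43, seq46, seq47, seq5, seq60, seq64, seq65, seq67, seq74.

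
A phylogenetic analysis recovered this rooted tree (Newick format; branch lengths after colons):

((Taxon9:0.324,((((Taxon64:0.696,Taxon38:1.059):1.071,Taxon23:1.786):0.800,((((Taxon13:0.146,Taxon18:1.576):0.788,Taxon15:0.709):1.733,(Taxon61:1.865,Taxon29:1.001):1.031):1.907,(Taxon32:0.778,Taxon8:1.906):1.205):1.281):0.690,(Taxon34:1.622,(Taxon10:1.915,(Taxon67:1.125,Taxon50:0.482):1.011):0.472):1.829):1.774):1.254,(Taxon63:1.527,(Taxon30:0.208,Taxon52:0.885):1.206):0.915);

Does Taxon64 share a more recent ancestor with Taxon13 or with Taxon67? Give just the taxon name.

The MRCA of Taxon64 and Taxon13 subtends (((Taxon64,Taxon38),Taxon23),((((Taxon13,Taxon18),Taxon15),(Taxon61,Taxon29)),(Taxon32,Taxon8))) (10 taxa).
The MRCA of Taxon64 and Taxon67 subtends ((((Taxon64,Taxon38),Taxon23),((((Taxon13,Taxon18),Taxon15),(Taxon61,Taxon29)),(Taxon32,Taxon8))),(Taxon34,(Taxon10,(Taxon67,Taxon50)))) (14 taxa).
The first is nested inside the second, so Taxon64 shares a more recent common ancestor with Taxon13.

Taxon13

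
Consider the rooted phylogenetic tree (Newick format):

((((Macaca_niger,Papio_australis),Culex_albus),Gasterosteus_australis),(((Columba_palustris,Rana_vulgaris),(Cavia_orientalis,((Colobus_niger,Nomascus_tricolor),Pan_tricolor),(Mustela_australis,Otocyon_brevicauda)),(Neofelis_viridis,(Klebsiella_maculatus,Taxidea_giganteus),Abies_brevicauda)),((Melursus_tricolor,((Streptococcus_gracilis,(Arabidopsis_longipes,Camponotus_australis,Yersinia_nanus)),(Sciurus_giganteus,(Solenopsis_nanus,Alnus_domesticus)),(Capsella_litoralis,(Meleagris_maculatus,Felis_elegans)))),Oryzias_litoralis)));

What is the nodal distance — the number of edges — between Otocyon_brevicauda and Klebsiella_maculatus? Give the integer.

6

The MRCA of Otocyon_brevicauda and Klebsiella_maculatus is the node subtending ((Columba_palustris,Rana_vulgaris),(Cavia_orientalis,((Colobus_niger,Nomascus_tricolor),Pan_tricolor),(Mustela_australis,Otocyon_brevicauda)),(Neofelis_viridis,(Klebsiella_maculatus,Taxidea_giganteus),Abies_brevicauda)).
From Otocyon_brevicauda up to that node: 3 branches. From Klebsiella_maculatus up to the same node: 3 branches. Total: 3 + 3 = 6.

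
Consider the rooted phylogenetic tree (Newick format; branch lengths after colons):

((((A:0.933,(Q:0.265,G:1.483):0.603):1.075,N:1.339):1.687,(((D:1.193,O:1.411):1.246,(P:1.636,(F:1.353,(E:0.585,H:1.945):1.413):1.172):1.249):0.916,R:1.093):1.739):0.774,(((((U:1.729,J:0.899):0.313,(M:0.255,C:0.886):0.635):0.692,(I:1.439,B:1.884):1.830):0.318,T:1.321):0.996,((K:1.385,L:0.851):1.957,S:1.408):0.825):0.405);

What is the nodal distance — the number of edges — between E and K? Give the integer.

11

The MRCA of E and K is the root of the tree.
From E up to that node: 7 branches. From K up to the same node: 4 branches. Total: 7 + 4 = 11.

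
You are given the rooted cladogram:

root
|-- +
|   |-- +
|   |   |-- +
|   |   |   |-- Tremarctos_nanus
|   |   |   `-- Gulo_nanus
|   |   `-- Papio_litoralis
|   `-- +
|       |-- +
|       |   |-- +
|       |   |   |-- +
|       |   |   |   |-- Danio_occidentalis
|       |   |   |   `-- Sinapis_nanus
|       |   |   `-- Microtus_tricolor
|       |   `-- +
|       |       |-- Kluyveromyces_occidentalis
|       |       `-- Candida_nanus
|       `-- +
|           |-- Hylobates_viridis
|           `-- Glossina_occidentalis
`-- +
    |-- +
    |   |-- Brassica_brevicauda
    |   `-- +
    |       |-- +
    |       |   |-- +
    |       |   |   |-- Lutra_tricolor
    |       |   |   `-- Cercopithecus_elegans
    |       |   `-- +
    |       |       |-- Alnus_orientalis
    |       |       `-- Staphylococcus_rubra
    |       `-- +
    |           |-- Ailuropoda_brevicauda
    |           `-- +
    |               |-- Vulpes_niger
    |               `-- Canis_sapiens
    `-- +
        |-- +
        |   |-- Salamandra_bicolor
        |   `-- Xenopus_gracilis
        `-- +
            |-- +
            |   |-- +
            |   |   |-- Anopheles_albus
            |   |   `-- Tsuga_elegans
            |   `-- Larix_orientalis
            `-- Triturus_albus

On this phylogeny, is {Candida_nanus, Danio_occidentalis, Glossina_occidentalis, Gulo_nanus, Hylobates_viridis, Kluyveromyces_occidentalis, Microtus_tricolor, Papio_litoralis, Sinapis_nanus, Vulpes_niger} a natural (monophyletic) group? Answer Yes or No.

No

The MRCA of the listed taxa is the root, so the smallest clade containing them is the whole tree.
That clade also contains Ailuropoda_brevicauda, Alnus_orientalis, Anopheles_albus, Brassica_brevicauda, Canis_sapiens, Cercopithecus_elegans, Larix_orientalis, Lutra_tricolor, Salamandra_bicolor, Staphylococcus_rubra, Tremarctos_nanus, Triturus_albus, Tsuga_elegans, Xenopus_gracilis, which are not in the proposed group, so the group is not monophyletic.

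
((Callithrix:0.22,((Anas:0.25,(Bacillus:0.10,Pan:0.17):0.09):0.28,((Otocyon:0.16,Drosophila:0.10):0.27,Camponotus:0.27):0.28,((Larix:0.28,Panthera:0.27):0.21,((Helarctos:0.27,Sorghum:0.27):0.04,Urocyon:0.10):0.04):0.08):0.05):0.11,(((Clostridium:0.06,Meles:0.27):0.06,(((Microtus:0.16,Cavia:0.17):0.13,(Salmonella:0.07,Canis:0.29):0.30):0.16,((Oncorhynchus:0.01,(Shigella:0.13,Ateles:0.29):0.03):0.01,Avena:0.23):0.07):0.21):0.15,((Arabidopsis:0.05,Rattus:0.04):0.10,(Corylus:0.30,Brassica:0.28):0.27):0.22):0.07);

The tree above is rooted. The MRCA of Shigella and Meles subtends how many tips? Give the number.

The MRCA of Shigella and Meles is the node subtending ((Clostridium,Meles),(((Microtus,Cavia),(Salmonella,Canis)),((Oncorhynchus,(Shigella,Ateles)),Avena))).
That clade contains 10 terminal taxa: Ateles, Avena, Canis, Cavia, Clostridium, Meles, Microtus, Oncorhynchus, Salmonella, Shigella.

10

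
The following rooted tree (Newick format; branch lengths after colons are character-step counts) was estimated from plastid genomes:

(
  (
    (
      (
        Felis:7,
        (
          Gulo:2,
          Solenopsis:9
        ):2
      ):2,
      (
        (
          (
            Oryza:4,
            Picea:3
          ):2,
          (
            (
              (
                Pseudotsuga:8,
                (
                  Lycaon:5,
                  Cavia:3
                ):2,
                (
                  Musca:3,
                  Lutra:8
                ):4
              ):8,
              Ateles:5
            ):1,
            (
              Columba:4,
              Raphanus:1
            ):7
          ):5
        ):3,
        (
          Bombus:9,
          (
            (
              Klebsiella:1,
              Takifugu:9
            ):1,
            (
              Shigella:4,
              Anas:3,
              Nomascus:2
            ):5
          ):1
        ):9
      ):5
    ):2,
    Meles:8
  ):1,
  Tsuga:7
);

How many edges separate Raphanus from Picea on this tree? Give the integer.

5

The MRCA of Raphanus and Picea is the node subtending ((Oryza,Picea),(((Pseudotsuga,(Lycaon,Cavia),(Musca,Lutra)),Ateles),(Columba,Raphanus))).
From Raphanus up to that node: 3 branches. From Picea up to the same node: 2 branches. Total: 3 + 2 = 5.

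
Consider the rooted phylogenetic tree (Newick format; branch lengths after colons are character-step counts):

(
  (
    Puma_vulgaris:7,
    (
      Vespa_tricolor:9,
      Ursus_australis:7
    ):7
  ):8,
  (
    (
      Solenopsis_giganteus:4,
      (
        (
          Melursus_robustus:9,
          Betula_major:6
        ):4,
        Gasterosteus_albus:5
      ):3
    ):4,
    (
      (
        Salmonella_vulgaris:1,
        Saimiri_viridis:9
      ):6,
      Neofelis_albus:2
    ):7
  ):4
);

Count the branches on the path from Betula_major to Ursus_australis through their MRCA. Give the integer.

8

The MRCA of Betula_major and Ursus_australis is the root of the tree.
From Betula_major up to that node: 5 branches. From Ursus_australis up to the same node: 3 branches. Total: 5 + 3 = 8.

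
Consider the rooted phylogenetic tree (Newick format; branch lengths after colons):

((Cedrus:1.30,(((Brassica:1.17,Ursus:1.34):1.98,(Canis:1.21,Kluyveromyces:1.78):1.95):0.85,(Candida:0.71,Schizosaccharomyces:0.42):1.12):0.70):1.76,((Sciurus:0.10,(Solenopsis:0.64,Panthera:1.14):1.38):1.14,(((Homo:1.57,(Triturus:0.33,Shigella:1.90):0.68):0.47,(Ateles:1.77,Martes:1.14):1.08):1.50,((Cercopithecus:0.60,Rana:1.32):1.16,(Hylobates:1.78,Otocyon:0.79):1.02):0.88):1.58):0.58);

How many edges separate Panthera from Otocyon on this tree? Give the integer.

The MRCA of Panthera and Otocyon is the node subtending ((Sciurus,(Solenopsis,Panthera)),(((Homo,(Triturus,Shigella)),(Ateles,Martes)),((Cercopithecus,Rana),(Hylobates,Otocyon)))).
From Panthera up to that node: 3 branches. From Otocyon up to the same node: 4 branches. Total: 3 + 4 = 7.

7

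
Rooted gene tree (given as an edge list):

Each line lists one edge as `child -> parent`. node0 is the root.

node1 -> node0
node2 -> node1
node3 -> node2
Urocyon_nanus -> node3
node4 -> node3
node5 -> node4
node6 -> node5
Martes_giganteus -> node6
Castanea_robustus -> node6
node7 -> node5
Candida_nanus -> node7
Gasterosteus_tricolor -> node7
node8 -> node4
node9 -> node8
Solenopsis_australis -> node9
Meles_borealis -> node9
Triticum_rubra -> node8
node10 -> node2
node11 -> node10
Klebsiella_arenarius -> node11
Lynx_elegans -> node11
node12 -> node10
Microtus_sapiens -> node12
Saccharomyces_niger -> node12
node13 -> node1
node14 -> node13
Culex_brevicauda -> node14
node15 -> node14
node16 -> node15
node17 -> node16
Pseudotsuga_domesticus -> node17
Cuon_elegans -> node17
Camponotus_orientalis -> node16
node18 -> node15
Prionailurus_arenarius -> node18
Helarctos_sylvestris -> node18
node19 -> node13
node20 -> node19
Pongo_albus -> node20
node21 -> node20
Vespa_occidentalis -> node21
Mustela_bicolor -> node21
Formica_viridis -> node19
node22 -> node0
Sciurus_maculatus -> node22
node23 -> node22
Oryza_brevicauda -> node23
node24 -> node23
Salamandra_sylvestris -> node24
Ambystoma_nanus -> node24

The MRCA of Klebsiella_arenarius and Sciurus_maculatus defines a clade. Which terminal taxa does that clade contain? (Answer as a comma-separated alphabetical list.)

Ambystoma_nanus, Camponotus_orientalis, Candida_nanus, Castanea_robustus, Culex_brevicauda, Cuon_elegans, Formica_viridis, Gasterosteus_tricolor, Helarctos_sylvestris, Klebsiella_arenarius, Lynx_elegans, Martes_giganteus, Meles_borealis, Microtus_sapiens, Mustela_bicolor, Oryza_brevicauda, Pongo_albus, Prionailurus_arenarius, Pseudotsuga_domesticus, Saccharomyces_niger, Salamandra_sylvestris, Sciurus_maculatus, Solenopsis_australis, Triticum_rubra, Urocyon_nanus, Vespa_occidentalis

Tracing Klebsiella_arenarius: it sits inside (Klebsiella_arenarius,Lynx_elegans).
Tracing Sciurus_maculatus: it sits inside (Sciurus_maculatus,(Oryza_brevicauda,(Salamandra_sylvestris,Ambystoma_nanus))).
The smallest clade enclosing both is the whole tree (their MRCA is the root), so the answer is all 26 tips in alphabetical order.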